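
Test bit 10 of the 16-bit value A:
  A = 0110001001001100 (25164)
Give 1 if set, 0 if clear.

Bit 10 is the 11th from the right.
  0110001001001100
       ^
That bit is 0.

Answer: 0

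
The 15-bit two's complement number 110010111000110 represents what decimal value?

MSB is 1, so the value is negative. Find the magnitude:
1. Invert bits:  001101000111001
2. Add 1:        001101000111010  = 6714
3. Apply sign:   -6714

Answer: -6714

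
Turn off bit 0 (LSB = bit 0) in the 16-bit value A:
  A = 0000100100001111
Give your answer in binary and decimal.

Mask = ~(1 << 0) = 1111111111111110
Bit 0 of A is 1, so AND-ing with the mask clears it to 0.
  0000100100001111
& 1111111111111110
------------------
  0000100100001110

Answer: 0000100100001110 (2318)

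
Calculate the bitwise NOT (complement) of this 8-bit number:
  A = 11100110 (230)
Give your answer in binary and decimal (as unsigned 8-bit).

Flip each bit (0->1, 1->0):
  11100110
  00011001

Answer: 00011001 (25)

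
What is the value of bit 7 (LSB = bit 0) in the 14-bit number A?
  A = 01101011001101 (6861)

Bit 7 is the 8th from the right.
  01101011001101
        ^
That bit is 1.

Answer: 1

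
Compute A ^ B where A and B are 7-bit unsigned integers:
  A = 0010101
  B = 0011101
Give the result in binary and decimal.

Apply ^ to each column (1 where bits differ):
  0010101
^ 0011101
---------
  0001000

Answer: 0001000 (8)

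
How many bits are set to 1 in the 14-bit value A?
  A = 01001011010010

01001011010010
1-bits at positions (from bit 0 = LSB): 1, 4, 6, 7, 9, 12
Count = 6

Answer: 6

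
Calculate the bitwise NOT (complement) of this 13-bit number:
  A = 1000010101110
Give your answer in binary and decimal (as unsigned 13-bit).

Flip each bit (0->1, 1->0):
  1000010101110
  0111101010001

Answer: 0111101010001 (3921)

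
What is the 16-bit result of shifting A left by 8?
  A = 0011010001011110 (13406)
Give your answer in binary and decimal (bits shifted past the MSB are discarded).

Shift left by 8: drop the top 8 bit(s), append 8 zero(s) on the right.
  0011010001011110  ->  discard [00110100], keep [01011110], append 00000000
= 0101111000000000

Answer: 0101111000000000 (24064)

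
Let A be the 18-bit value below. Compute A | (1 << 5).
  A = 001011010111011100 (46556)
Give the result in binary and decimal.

Mask = 1 << 5 = 000000000000100000
Bit 5 of A is 0, so OR-ing with the mask flips it to 1.
  001011010111011100
| 000000000000100000
--------------------
  001011010111111100

Answer: 001011010111111100 (46588)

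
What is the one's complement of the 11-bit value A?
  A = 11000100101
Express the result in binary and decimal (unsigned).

Flip each bit (0->1, 1->0):
  11000100101
  00111011010

Answer: 00111011010 (474)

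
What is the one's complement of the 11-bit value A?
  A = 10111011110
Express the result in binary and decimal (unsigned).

Flip each bit (0->1, 1->0):
  10111011110
  01000100001

Answer: 01000100001 (545)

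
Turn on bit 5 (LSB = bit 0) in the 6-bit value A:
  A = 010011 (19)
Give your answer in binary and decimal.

Mask = 1 << 5 = 100000
Bit 5 of A is 0, so OR-ing with the mask flips it to 1.
  010011
| 100000
--------
  110011

Answer: 110011 (51)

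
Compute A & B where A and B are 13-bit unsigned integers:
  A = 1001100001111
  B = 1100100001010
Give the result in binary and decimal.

Apply & to each column (1 only where both bits are 1):
  1001100001111
& 1100100001010
---------------
  1000100001010

Answer: 1000100001010 (4362)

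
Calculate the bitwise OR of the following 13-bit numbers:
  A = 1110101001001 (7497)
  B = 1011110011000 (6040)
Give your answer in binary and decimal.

Apply | to each column (1 where either bit is 1):
  1110101001001
| 1011110011000
---------------
  1111111011001

Answer: 1111111011001 (8153)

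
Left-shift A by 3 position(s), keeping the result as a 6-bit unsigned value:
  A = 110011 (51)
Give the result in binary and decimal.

Shift left by 3: drop the top 3 bit(s), append 3 zero(s) on the right.
  110011  ->  discard [110], keep [011], append 000
= 011000

Answer: 011000 (24)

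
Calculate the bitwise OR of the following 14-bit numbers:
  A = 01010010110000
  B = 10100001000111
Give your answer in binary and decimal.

Apply | to each column (1 where either bit is 1):
  01010010110000
| 10100001000111
----------------
  11110011110111

Answer: 11110011110111 (15607)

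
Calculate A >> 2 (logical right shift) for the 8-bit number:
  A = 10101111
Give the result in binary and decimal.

Logical shift right by 2: drop the bottom 2 bit(s), prepend 2 zero(s) on the left.
  10101111  ->  keep [101011], discard [11], prepend 00
= 00101011

Answer: 00101011 (43)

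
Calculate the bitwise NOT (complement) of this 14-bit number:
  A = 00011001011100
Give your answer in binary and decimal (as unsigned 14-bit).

Flip each bit (0->1, 1->0):
  00011001011100
  11100110100011

Answer: 11100110100011 (14755)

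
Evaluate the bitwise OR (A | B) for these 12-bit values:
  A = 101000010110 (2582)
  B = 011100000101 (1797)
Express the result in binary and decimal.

Apply | to each column (1 where either bit is 1):
  101000010110
| 011100000101
--------------
  111100010111

Answer: 111100010111 (3863)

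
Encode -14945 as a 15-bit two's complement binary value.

1. Binary of +14945:  011101001100001
2. Invert bits:     100010110011110
3. Add 1:           100010110011111

Answer: 100010110011111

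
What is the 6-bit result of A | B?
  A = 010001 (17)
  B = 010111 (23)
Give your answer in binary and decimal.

Apply | to each column (1 where either bit is 1):
  010001
| 010111
--------
  010111

Answer: 010111 (23)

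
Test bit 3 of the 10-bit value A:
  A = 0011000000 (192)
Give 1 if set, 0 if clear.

Bit 3 is the 4th from the right.
  0011000000
        ^
That bit is 0.

Answer: 0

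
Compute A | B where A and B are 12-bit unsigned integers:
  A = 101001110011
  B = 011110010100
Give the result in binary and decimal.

Apply | to each column (1 where either bit is 1):
  101001110011
| 011110010100
--------------
  111111110111

Answer: 111111110111 (4087)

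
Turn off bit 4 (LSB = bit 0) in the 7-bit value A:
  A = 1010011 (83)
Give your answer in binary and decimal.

Mask = ~(1 << 4) = 1101111
Bit 4 of A is 1, so AND-ing with the mask clears it to 0.
  1010011
& 1101111
---------
  1000011

Answer: 1000011 (67)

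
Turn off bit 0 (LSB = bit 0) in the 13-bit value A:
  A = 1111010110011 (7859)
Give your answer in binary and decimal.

Mask = ~(1 << 0) = 1111111111110
Bit 0 of A is 1, so AND-ing with the mask clears it to 0.
  1111010110011
& 1111111111110
---------------
  1111010110010

Answer: 1111010110010 (7858)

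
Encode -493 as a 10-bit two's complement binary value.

1. Binary of +493:  0111101101
2. Invert bits:     1000010010
3. Add 1:           1000010011

Answer: 1000010011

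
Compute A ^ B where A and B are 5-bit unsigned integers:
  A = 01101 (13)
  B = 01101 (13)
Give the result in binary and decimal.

Apply ^ to each column (1 where bits differ):
  01101
^ 01101
-------
  00000

Answer: 00000 (0)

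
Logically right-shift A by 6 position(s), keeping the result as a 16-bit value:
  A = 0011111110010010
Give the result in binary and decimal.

Logical shift right by 6: drop the bottom 6 bit(s), prepend 6 zero(s) on the left.
  0011111110010010  ->  keep [0011111110], discard [010010], prepend 000000
= 0000000011111110

Answer: 0000000011111110 (254)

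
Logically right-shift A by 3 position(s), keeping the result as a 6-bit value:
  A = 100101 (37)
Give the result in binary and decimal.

Logical shift right by 3: drop the bottom 3 bit(s), prepend 3 zero(s) on the left.
  100101  ->  keep [100], discard [101], prepend 000
= 000100

Answer: 000100 (4)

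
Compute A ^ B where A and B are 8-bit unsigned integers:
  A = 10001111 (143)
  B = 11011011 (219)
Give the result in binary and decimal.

Apply ^ to each column (1 where bits differ):
  10001111
^ 11011011
----------
  01010100

Answer: 01010100 (84)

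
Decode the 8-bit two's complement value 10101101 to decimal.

MSB is 1, so the value is negative. Find the magnitude:
1. Invert bits:  01010010
2. Add 1:        01010011  = 83
3. Apply sign:   -83

Answer: -83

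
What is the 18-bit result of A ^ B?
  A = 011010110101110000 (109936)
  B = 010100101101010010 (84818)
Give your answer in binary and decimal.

Apply ^ to each column (1 where bits differ):
  011010110101110000
^ 010100101101010010
--------------------
  001110011000100010

Answer: 001110011000100010 (58914)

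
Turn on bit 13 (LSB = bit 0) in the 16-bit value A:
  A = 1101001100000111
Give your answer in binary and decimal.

Mask = 1 << 13 = 0010000000000000
Bit 13 of A is 0, so OR-ing with the mask flips it to 1.
  1101001100000111
| 0010000000000000
------------------
  1111001100000111

Answer: 1111001100000111 (62215)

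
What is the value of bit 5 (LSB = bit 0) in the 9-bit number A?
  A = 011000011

Bit 5 is the 6th from the right.
  011000011
     ^
That bit is 0.

Answer: 0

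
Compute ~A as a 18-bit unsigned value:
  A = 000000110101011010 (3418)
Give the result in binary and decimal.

Flip each bit (0->1, 1->0):
  000000110101011010
  111111001010100101

Answer: 111111001010100101 (258725)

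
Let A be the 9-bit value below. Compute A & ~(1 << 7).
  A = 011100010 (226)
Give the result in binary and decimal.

Mask = ~(1 << 7) = 101111111
Bit 7 of A is 1, so AND-ing with the mask clears it to 0.
  011100010
& 101111111
-----------
  001100010

Answer: 001100010 (98)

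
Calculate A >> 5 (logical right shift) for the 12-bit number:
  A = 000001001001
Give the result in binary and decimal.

Logical shift right by 5: drop the bottom 5 bit(s), prepend 5 zero(s) on the left.
  000001001001  ->  keep [0000010], discard [01001], prepend 00000
= 000000000010

Answer: 000000000010 (2)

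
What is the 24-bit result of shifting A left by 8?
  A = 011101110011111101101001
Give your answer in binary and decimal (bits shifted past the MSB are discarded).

Shift left by 8: drop the top 8 bit(s), append 8 zero(s) on the right.
  011101110011111101101001  ->  discard [01110111], keep [0011111101101001], append 00000000
= 001111110110100100000000

Answer: 001111110110100100000000 (4155648)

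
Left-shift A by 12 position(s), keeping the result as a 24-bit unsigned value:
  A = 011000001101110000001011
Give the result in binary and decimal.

Shift left by 12: drop the top 12 bit(s), append 12 zero(s) on the right.
  011000001101110000001011  ->  discard [011000001101], keep [110000001011], append 000000000000
= 110000001011000000000000

Answer: 110000001011000000000000 (12627968)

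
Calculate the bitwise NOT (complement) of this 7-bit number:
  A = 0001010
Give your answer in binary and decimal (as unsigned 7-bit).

Flip each bit (0->1, 1->0):
  0001010
  1110101

Answer: 1110101 (117)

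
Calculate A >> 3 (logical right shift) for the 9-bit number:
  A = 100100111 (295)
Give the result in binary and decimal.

Logical shift right by 3: drop the bottom 3 bit(s), prepend 3 zero(s) on the left.
  100100111  ->  keep [100100], discard [111], prepend 000
= 000100100

Answer: 000100100 (36)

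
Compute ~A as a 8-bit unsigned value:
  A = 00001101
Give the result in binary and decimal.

Flip each bit (0->1, 1->0):
  00001101
  11110010

Answer: 11110010 (242)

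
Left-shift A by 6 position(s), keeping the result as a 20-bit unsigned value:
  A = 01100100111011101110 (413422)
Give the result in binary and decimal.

Shift left by 6: drop the top 6 bit(s), append 6 zero(s) on the right.
  01100100111011101110  ->  discard [011001], keep [00111011101110], append 000000
= 00111011101110000000

Answer: 00111011101110000000 (244608)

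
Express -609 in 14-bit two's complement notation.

1. Binary of +609:  00001001100001
2. Invert bits:     11110110011110
3. Add 1:           11110110011111

Answer: 11110110011111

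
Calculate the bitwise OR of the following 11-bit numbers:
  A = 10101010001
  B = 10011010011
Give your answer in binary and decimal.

Apply | to each column (1 where either bit is 1):
  10101010001
| 10011010011
-------------
  10111010011

Answer: 10111010011 (1491)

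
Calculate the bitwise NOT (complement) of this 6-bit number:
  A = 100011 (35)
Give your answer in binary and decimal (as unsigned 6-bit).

Flip each bit (0->1, 1->0):
  100011
  011100

Answer: 011100 (28)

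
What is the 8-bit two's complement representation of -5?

1. Binary of +5:  00000101
2. Invert bits:     11111010
3. Add 1:           11111011

Answer: 11111011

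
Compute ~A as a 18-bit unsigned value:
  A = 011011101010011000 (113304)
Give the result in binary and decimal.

Flip each bit (0->1, 1->0):
  011011101010011000
  100100010101100111

Answer: 100100010101100111 (148839)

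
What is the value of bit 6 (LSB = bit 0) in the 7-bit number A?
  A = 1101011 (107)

Bit 6 is the 7th from the right.
  1101011
  ^
That bit is 1.

Answer: 1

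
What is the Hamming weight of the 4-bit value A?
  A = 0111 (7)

0111
1-bits at positions (from bit 0 = LSB): 0, 1, 2
Count = 3

Answer: 3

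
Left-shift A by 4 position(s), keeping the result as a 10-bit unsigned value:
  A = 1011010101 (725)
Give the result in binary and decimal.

Shift left by 4: drop the top 4 bit(s), append 4 zero(s) on the right.
  1011010101  ->  discard [1011], keep [010101], append 0000
= 0101010000

Answer: 0101010000 (336)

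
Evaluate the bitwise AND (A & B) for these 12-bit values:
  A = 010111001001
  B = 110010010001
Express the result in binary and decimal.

Apply & to each column (1 only where both bits are 1):
  010111001001
& 110010010001
--------------
  010010000001

Answer: 010010000001 (1153)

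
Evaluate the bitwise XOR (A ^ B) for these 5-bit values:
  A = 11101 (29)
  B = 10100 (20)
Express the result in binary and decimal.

Apply ^ to each column (1 where bits differ):
  11101
^ 10100
-------
  01001

Answer: 01001 (9)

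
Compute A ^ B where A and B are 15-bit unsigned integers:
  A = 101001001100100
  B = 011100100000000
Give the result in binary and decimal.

Apply ^ to each column (1 where bits differ):
  101001001100100
^ 011100100000000
-----------------
  110101101100100

Answer: 110101101100100 (27492)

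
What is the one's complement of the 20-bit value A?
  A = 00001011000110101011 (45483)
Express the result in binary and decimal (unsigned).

Flip each bit (0->1, 1->0):
  00001011000110101011
  11110100111001010100

Answer: 11110100111001010100 (1003092)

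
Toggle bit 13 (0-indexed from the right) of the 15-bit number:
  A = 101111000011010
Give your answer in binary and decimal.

Mask = 1 << 13 = 010000000000000
Bit 13 of A is 0; XOR with the mask flips it to 1.
  101111000011010
^ 010000000000000
-----------------
  111111000011010

Answer: 111111000011010 (32282)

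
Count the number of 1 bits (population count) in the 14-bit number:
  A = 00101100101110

00101100101110
1-bits at positions (from bit 0 = LSB): 1, 2, 3, 5, 8, 9, 11
Count = 7

Answer: 7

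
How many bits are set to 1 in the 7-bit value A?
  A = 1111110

1111110
1-bits at positions (from bit 0 = LSB): 1, 2, 3, 4, 5, 6
Count = 6

Answer: 6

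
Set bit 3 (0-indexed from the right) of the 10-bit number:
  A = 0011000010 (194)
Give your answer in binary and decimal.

Mask = 1 << 3 = 0000001000
Bit 3 of A is 0, so OR-ing with the mask flips it to 1.
  0011000010
| 0000001000
------------
  0011001010

Answer: 0011001010 (202)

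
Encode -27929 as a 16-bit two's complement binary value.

1. Binary of +27929:  0110110100011001
2. Invert bits:     1001001011100110
3. Add 1:           1001001011100111

Answer: 1001001011100111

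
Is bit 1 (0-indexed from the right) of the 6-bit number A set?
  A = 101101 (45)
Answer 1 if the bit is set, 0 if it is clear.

Bit 1 is the 2nd from the right.
  101101
      ^
That bit is 0.

Answer: 0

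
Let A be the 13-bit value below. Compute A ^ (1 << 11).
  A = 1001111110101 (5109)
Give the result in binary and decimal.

Mask = 1 << 11 = 0100000000000
Bit 11 of A is 0; XOR with the mask flips it to 1.
  1001111110101
^ 0100000000000
---------------
  1101111110101

Answer: 1101111110101 (7157)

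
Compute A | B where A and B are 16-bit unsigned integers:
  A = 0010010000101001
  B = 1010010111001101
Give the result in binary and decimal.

Apply | to each column (1 where either bit is 1):
  0010010000101001
| 1010010111001101
------------------
  1010010111101101

Answer: 1010010111101101 (42477)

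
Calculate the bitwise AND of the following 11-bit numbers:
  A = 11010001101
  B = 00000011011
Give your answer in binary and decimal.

Apply & to each column (1 only where both bits are 1):
  11010001101
& 00000011011
-------------
  00000001001

Answer: 00000001001 (9)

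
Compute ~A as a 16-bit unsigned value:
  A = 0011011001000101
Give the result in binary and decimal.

Flip each bit (0->1, 1->0):
  0011011001000101
  1100100110111010

Answer: 1100100110111010 (51642)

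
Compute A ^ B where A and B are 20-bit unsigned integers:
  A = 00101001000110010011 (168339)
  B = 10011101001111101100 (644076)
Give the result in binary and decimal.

Apply ^ to each column (1 where bits differ):
  00101001000110010011
^ 10011101001111101100
----------------------
  10110100001001111111

Answer: 10110100001001111111 (737919)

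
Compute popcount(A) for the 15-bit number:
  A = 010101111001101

010101111001101
1-bits at positions (from bit 0 = LSB): 0, 2, 3, 6, 7, 8, 9, 11, 13
Count = 9

Answer: 9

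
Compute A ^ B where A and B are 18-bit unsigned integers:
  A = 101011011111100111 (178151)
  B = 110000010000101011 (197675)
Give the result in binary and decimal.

Apply ^ to each column (1 where bits differ):
  101011011111100111
^ 110000010000101011
--------------------
  011011001111001100

Answer: 011011001111001100 (111564)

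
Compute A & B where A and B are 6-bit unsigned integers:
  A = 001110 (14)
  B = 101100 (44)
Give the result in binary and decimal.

Apply & to each column (1 only where both bits are 1):
  001110
& 101100
--------
  001100

Answer: 001100 (12)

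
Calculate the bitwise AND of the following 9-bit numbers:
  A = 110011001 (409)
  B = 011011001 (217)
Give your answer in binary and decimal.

Apply & to each column (1 only where both bits are 1):
  110011001
& 011011001
-----------
  010011001

Answer: 010011001 (153)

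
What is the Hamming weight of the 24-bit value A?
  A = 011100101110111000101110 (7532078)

011100101110111000101110
1-bits at positions (from bit 0 = LSB): 1, 2, 3, 5, 9, 10, 11, 13, 14, 15, 17, 20, 21, 22
Count = 14

Answer: 14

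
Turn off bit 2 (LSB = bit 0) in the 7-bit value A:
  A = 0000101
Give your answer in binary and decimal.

Mask = ~(1 << 2) = 1111011
Bit 2 of A is 1, so AND-ing with the mask clears it to 0.
  0000101
& 1111011
---------
  0000001

Answer: 0000001 (1)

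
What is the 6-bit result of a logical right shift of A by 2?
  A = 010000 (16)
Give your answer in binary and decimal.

Logical shift right by 2: drop the bottom 2 bit(s), prepend 2 zero(s) on the left.
  010000  ->  keep [0100], discard [00], prepend 00
= 000100

Answer: 000100 (4)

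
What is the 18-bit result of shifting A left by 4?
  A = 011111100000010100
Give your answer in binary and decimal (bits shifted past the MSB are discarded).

Shift left by 4: drop the top 4 bit(s), append 4 zero(s) on the right.
  011111100000010100  ->  discard [0111], keep [11100000010100], append 0000
= 111000000101000000

Answer: 111000000101000000 (229696)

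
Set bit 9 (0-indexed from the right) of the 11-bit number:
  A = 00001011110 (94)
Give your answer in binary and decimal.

Mask = 1 << 9 = 01000000000
Bit 9 of A is 0, so OR-ing with the mask flips it to 1.
  00001011110
| 01000000000
-------------
  01001011110

Answer: 01001011110 (606)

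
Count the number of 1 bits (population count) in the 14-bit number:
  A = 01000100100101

01000100100101
1-bits at positions (from bit 0 = LSB): 0, 2, 5, 8, 12
Count = 5

Answer: 5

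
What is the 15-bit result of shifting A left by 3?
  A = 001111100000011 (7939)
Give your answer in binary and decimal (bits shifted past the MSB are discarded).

Shift left by 3: drop the top 3 bit(s), append 3 zero(s) on the right.
  001111100000011  ->  discard [001], keep [111100000011], append 000
= 111100000011000

Answer: 111100000011000 (30744)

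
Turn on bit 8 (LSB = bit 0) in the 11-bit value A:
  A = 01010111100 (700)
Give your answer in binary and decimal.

Mask = 1 << 8 = 00100000000
Bit 8 of A is 0, so OR-ing with the mask flips it to 1.
  01010111100
| 00100000000
-------------
  01110111100

Answer: 01110111100 (956)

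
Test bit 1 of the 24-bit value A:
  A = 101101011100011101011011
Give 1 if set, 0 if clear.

Bit 1 is the 2nd from the right.
  101101011100011101011011
                        ^
That bit is 1.

Answer: 1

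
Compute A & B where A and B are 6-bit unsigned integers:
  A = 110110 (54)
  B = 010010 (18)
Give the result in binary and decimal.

Apply & to each column (1 only where both bits are 1):
  110110
& 010010
--------
  010010

Answer: 010010 (18)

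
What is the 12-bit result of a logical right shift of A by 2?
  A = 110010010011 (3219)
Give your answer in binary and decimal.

Logical shift right by 2: drop the bottom 2 bit(s), prepend 2 zero(s) on the left.
  110010010011  ->  keep [1100100100], discard [11], prepend 00
= 001100100100

Answer: 001100100100 (804)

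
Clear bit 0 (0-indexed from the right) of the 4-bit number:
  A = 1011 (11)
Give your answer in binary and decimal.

Mask = ~(1 << 0) = 1110
Bit 0 of A is 1, so AND-ing with the mask clears it to 0.
  1011
& 1110
------
  1010

Answer: 1010 (10)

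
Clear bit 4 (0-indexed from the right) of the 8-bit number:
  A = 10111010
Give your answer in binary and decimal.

Mask = ~(1 << 4) = 11101111
Bit 4 of A is 1, so AND-ing with the mask clears it to 0.
  10111010
& 11101111
----------
  10101010

Answer: 10101010 (170)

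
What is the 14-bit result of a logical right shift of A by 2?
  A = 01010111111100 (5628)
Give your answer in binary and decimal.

Logical shift right by 2: drop the bottom 2 bit(s), prepend 2 zero(s) on the left.
  01010111111100  ->  keep [010101111111], discard [00], prepend 00
= 00010101111111

Answer: 00010101111111 (1407)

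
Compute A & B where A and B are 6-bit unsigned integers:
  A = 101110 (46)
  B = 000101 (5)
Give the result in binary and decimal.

Apply & to each column (1 only where both bits are 1):
  101110
& 000101
--------
  000100

Answer: 000100 (4)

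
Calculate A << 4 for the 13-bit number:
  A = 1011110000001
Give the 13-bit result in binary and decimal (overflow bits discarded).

Shift left by 4: drop the top 4 bit(s), append 4 zero(s) on the right.
  1011110000001  ->  discard [1011], keep [110000001], append 0000
= 1100000010000

Answer: 1100000010000 (6160)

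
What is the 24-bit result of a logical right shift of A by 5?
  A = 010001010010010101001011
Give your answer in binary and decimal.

Logical shift right by 5: drop the bottom 5 bit(s), prepend 5 zero(s) on the left.
  010001010010010101001011  ->  keep [0100010100100101010], discard [01011], prepend 00000
= 000000100010100100101010

Answer: 000000100010100100101010 (141610)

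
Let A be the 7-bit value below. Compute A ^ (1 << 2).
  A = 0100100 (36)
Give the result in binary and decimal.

Mask = 1 << 2 = 0000100
Bit 2 of A is 1; XOR with the mask flips it to 0.
  0100100
^ 0000100
---------
  0100000

Answer: 0100000 (32)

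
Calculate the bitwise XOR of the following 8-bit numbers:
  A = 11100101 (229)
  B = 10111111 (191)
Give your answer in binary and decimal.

Apply ^ to each column (1 where bits differ):
  11100101
^ 10111111
----------
  01011010

Answer: 01011010 (90)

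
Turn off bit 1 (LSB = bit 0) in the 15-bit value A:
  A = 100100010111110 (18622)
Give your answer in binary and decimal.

Mask = ~(1 << 1) = 111111111111101
Bit 1 of A is 1, so AND-ing with the mask clears it to 0.
  100100010111110
& 111111111111101
-----------------
  100100010111100

Answer: 100100010111100 (18620)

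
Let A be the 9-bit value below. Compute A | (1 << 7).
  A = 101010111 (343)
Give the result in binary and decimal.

Mask = 1 << 7 = 010000000
Bit 7 of A is 0, so OR-ing with the mask flips it to 1.
  101010111
| 010000000
-----------
  111010111

Answer: 111010111 (471)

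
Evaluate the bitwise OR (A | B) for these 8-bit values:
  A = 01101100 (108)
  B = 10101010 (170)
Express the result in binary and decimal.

Apply | to each column (1 where either bit is 1):
  01101100
| 10101010
----------
  11101110

Answer: 11101110 (238)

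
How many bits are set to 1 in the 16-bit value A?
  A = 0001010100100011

0001010100100011
1-bits at positions (from bit 0 = LSB): 0, 1, 5, 8, 10, 12
Count = 6

Answer: 6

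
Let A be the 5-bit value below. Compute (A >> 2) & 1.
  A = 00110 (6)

Bit 2 is the 3rd from the right.
  00110
    ^
That bit is 1.

Answer: 1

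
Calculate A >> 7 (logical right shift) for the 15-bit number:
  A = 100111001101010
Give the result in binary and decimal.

Logical shift right by 7: drop the bottom 7 bit(s), prepend 7 zero(s) on the left.
  100111001101010  ->  keep [10011100], discard [1101010], prepend 0000000
= 000000010011100

Answer: 000000010011100 (156)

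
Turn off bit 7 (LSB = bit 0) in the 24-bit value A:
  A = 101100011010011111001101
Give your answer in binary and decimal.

Mask = ~(1 << 7) = 111111111111111101111111
Bit 7 of A is 1, so AND-ing with the mask clears it to 0.
  101100011010011111001101
& 111111111111111101111111
--------------------------
  101100011010011101001101

Answer: 101100011010011101001101 (11642701)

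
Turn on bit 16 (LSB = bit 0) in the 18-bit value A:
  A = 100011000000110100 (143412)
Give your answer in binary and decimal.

Mask = 1 << 16 = 010000000000000000
Bit 16 of A is 0, so OR-ing with the mask flips it to 1.
  100011000000110100
| 010000000000000000
--------------------
  110011000000110100

Answer: 110011000000110100 (208948)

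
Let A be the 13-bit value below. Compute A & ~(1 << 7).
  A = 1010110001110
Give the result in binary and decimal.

Mask = ~(1 << 7) = 1111101111111
Bit 7 of A is 1, so AND-ing with the mask clears it to 0.
  1010110001110
& 1111101111111
---------------
  1010100001110

Answer: 1010100001110 (5390)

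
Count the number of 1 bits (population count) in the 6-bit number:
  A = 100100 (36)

100100
1-bits at positions (from bit 0 = LSB): 2, 5
Count = 2

Answer: 2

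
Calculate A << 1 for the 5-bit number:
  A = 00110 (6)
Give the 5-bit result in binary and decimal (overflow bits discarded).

Shift left by 1: drop the top 1 bit(s), append 1 zero(s) on the right.
  00110  ->  discard [0], keep [0110], append 0
= 01100

Answer: 01100 (12)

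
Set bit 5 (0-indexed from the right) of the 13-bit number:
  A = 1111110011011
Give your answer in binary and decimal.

Mask = 1 << 5 = 0000000100000
Bit 5 of A is 0, so OR-ing with the mask flips it to 1.
  1111110011011
| 0000000100000
---------------
  1111110111011

Answer: 1111110111011 (8123)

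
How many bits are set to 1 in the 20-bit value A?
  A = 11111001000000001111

11111001000000001111
1-bits at positions (from bit 0 = LSB): 0, 1, 2, 3, 12, 15, 16, 17, 18, 19
Count = 10

Answer: 10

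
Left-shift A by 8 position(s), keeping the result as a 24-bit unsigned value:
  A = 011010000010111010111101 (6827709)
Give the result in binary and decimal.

Shift left by 8: drop the top 8 bit(s), append 8 zero(s) on the right.
  011010000010111010111101  ->  discard [01101000], keep [0010111010111101], append 00000000
= 001011101011110100000000

Answer: 001011101011110100000000 (3063040)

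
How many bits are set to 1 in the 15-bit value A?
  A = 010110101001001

010110101001001
1-bits at positions (from bit 0 = LSB): 0, 3, 6, 8, 10, 11, 13
Count = 7

Answer: 7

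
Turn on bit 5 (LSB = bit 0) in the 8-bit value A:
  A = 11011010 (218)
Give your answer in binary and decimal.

Mask = 1 << 5 = 00100000
Bit 5 of A is 0, so OR-ing with the mask flips it to 1.
  11011010
| 00100000
----------
  11111010

Answer: 11111010 (250)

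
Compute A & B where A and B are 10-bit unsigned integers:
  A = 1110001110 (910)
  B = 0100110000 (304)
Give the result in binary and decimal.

Apply & to each column (1 only where both bits are 1):
  1110001110
& 0100110000
------------
  0100000000

Answer: 0100000000 (256)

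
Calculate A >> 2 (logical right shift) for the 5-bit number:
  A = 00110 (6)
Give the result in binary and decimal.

Logical shift right by 2: drop the bottom 2 bit(s), prepend 2 zero(s) on the left.
  00110  ->  keep [001], discard [10], prepend 00
= 00001

Answer: 00001 (1)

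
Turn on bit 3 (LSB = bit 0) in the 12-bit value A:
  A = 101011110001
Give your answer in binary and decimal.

Mask = 1 << 3 = 000000001000
Bit 3 of A is 0, so OR-ing with the mask flips it to 1.
  101011110001
| 000000001000
--------------
  101011111001

Answer: 101011111001 (2809)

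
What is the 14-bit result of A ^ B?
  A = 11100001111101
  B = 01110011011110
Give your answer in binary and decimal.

Apply ^ to each column (1 where bits differ):
  11100001111101
^ 01110011011110
----------------
  10010010100011

Answer: 10010010100011 (9379)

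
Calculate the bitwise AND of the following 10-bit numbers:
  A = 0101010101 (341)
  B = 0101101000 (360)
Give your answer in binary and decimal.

Apply & to each column (1 only where both bits are 1):
  0101010101
& 0101101000
------------
  0101000000

Answer: 0101000000 (320)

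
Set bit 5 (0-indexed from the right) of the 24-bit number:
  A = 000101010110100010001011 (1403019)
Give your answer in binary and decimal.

Mask = 1 << 5 = 000000000000000000100000
Bit 5 of A is 0, so OR-ing with the mask flips it to 1.
  000101010110100010001011
| 000000000000000000100000
--------------------------
  000101010110100010101011

Answer: 000101010110100010101011 (1403051)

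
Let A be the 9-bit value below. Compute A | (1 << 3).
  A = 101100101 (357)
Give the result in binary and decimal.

Mask = 1 << 3 = 000001000
Bit 3 of A is 0, so OR-ing with the mask flips it to 1.
  101100101
| 000001000
-----------
  101101101

Answer: 101101101 (365)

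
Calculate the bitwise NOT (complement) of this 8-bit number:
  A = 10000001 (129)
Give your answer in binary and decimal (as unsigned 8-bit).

Flip each bit (0->1, 1->0):
  10000001
  01111110

Answer: 01111110 (126)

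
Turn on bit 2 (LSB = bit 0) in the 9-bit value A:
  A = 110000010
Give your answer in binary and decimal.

Mask = 1 << 2 = 000000100
Bit 2 of A is 0, so OR-ing with the mask flips it to 1.
  110000010
| 000000100
-----------
  110000110

Answer: 110000110 (390)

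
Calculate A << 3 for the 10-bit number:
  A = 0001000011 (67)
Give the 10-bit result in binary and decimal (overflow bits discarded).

Shift left by 3: drop the top 3 bit(s), append 3 zero(s) on the right.
  0001000011  ->  discard [000], keep [1000011], append 000
= 1000011000

Answer: 1000011000 (536)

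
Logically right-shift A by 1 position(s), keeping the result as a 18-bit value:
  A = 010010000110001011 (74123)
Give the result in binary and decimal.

Logical shift right by 1: drop the bottom 1 bit(s), prepend 1 zero(s) on the left.
  010010000110001011  ->  keep [01001000011000101], discard [1], prepend 0
= 001001000011000101

Answer: 001001000011000101 (37061)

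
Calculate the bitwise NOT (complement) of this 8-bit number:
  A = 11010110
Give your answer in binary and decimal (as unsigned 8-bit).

Flip each bit (0->1, 1->0):
  11010110
  00101001

Answer: 00101001 (41)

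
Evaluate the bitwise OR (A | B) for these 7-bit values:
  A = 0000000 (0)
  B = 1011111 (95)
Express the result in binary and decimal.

Apply | to each column (1 where either bit is 1):
  0000000
| 1011111
---------
  1011111

Answer: 1011111 (95)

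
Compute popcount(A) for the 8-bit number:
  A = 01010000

01010000
1-bits at positions (from bit 0 = LSB): 4, 6
Count = 2

Answer: 2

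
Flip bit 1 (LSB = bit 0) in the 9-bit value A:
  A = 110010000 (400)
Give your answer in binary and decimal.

Mask = 1 << 1 = 000000010
Bit 1 of A is 0; XOR with the mask flips it to 1.
  110010000
^ 000000010
-----------
  110010010

Answer: 110010010 (402)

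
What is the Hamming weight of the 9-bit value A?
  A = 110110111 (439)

110110111
1-bits at positions (from bit 0 = LSB): 0, 1, 2, 4, 5, 7, 8
Count = 7

Answer: 7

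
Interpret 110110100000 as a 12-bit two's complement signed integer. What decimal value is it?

MSB is 1, so the value is negative. Find the magnitude:
1. Invert bits:  001001011111
2. Add 1:        001001100000  = 608
3. Apply sign:   -608

Answer: -608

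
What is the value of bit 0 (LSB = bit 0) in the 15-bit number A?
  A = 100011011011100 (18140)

Bit 0 is the 1st from the right.
  100011011011100
                ^
That bit is 0.

Answer: 0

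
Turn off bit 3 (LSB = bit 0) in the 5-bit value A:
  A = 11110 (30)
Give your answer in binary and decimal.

Mask = ~(1 << 3) = 10111
Bit 3 of A is 1, so AND-ing with the mask clears it to 0.
  11110
& 10111
-------
  10110

Answer: 10110 (22)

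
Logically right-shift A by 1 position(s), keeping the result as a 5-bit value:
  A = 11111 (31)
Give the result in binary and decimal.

Logical shift right by 1: drop the bottom 1 bit(s), prepend 1 zero(s) on the left.
  11111  ->  keep [1111], discard [1], prepend 0
= 01111

Answer: 01111 (15)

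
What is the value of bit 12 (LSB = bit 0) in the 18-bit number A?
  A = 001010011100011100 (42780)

Bit 12 is the 13th from the right.
  001010011100011100
       ^
That bit is 0.

Answer: 0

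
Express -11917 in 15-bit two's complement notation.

1. Binary of +11917:  010111010001101
2. Invert bits:     101000101110010
3. Add 1:           101000101110011

Answer: 101000101110011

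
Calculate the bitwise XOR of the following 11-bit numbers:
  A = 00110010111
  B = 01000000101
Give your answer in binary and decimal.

Apply ^ to each column (1 where bits differ):
  00110010111
^ 01000000101
-------------
  01110010010

Answer: 01110010010 (914)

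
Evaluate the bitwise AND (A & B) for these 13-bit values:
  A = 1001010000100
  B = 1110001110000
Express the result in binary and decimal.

Apply & to each column (1 only where both bits are 1):
  1001010000100
& 1110001110000
---------------
  1000000000000

Answer: 1000000000000 (4096)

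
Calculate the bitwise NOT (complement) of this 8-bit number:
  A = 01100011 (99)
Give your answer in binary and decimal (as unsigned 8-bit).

Flip each bit (0->1, 1->0):
  01100011
  10011100

Answer: 10011100 (156)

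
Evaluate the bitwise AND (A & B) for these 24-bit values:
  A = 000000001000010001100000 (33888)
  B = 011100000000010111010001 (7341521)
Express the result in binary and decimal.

Apply & to each column (1 only where both bits are 1):
  000000001000010001100000
& 011100000000010111010001
--------------------------
  000000000000010001000000

Answer: 000000000000010001000000 (1088)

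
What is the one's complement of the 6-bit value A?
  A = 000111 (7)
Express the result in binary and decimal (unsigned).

Flip each bit (0->1, 1->0):
  000111
  111000

Answer: 111000 (56)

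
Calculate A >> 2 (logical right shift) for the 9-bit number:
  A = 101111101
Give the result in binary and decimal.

Logical shift right by 2: drop the bottom 2 bit(s), prepend 2 zero(s) on the left.
  101111101  ->  keep [1011111], discard [01], prepend 00
= 001011111

Answer: 001011111 (95)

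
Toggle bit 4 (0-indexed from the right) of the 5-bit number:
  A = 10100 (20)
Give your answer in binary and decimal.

Mask = 1 << 4 = 10000
Bit 4 of A is 1; XOR with the mask flips it to 0.
  10100
^ 10000
-------
  00100

Answer: 00100 (4)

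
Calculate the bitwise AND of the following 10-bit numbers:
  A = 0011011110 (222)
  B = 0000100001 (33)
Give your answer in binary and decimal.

Apply & to each column (1 only where both bits are 1):
  0011011110
& 0000100001
------------
  0000000000

Answer: 0000000000 (0)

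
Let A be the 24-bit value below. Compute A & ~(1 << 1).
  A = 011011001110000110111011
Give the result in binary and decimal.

Mask = ~(1 << 1) = 111111111111111111111101
Bit 1 of A is 1, so AND-ing with the mask clears it to 0.
  011011001110000110111011
& 111111111111111111111101
--------------------------
  011011001110000110111001

Answer: 011011001110000110111001 (7135673)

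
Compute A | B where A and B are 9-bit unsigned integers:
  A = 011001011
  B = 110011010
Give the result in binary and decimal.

Apply | to each column (1 where either bit is 1):
  011001011
| 110011010
-----------
  111011011

Answer: 111011011 (475)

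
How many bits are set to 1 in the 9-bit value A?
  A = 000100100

000100100
1-bits at positions (from bit 0 = LSB): 2, 5
Count = 2

Answer: 2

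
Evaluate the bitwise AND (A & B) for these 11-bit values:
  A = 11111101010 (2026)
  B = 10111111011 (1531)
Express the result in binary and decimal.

Apply & to each column (1 only where both bits are 1):
  11111101010
& 10111111011
-------------
  10111101010

Answer: 10111101010 (1514)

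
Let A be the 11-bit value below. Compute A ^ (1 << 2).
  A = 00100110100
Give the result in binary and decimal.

Mask = 1 << 2 = 00000000100
Bit 2 of A is 1; XOR with the mask flips it to 0.
  00100110100
^ 00000000100
-------------
  00100110000

Answer: 00100110000 (304)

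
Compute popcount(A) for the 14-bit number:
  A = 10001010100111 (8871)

10001010100111
1-bits at positions (from bit 0 = LSB): 0, 1, 2, 5, 7, 9, 13
Count = 7

Answer: 7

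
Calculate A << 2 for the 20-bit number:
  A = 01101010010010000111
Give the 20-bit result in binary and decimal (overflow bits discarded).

Shift left by 2: drop the top 2 bit(s), append 2 zero(s) on the right.
  01101010010010000111  ->  discard [01], keep [101010010010000111], append 00
= 10101001001000011100

Answer: 10101001001000011100 (692764)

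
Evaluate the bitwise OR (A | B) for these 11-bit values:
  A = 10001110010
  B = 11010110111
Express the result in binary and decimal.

Apply | to each column (1 where either bit is 1):
  10001110010
| 11010110111
-------------
  11011110111

Answer: 11011110111 (1783)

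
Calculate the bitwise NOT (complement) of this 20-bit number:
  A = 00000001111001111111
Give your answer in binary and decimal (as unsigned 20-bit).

Flip each bit (0->1, 1->0):
  00000001111001111111
  11111110000110000000

Answer: 11111110000110000000 (1040768)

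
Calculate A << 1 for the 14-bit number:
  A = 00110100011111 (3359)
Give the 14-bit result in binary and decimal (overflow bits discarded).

Shift left by 1: drop the top 1 bit(s), append 1 zero(s) on the right.
  00110100011111  ->  discard [0], keep [0110100011111], append 0
= 01101000111110

Answer: 01101000111110 (6718)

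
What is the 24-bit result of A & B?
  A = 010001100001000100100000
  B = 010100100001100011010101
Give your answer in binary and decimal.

Apply & to each column (1 only where both bits are 1):
  010001100001000100100000
& 010100100001100011010101
--------------------------
  010000100001000000000000

Answer: 010000100001000000000000 (4329472)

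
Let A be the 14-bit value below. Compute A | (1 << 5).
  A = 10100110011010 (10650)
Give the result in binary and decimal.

Mask = 1 << 5 = 00000000100000
Bit 5 of A is 0, so OR-ing with the mask flips it to 1.
  10100110011010
| 00000000100000
----------------
  10100110111010

Answer: 10100110111010 (10682)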